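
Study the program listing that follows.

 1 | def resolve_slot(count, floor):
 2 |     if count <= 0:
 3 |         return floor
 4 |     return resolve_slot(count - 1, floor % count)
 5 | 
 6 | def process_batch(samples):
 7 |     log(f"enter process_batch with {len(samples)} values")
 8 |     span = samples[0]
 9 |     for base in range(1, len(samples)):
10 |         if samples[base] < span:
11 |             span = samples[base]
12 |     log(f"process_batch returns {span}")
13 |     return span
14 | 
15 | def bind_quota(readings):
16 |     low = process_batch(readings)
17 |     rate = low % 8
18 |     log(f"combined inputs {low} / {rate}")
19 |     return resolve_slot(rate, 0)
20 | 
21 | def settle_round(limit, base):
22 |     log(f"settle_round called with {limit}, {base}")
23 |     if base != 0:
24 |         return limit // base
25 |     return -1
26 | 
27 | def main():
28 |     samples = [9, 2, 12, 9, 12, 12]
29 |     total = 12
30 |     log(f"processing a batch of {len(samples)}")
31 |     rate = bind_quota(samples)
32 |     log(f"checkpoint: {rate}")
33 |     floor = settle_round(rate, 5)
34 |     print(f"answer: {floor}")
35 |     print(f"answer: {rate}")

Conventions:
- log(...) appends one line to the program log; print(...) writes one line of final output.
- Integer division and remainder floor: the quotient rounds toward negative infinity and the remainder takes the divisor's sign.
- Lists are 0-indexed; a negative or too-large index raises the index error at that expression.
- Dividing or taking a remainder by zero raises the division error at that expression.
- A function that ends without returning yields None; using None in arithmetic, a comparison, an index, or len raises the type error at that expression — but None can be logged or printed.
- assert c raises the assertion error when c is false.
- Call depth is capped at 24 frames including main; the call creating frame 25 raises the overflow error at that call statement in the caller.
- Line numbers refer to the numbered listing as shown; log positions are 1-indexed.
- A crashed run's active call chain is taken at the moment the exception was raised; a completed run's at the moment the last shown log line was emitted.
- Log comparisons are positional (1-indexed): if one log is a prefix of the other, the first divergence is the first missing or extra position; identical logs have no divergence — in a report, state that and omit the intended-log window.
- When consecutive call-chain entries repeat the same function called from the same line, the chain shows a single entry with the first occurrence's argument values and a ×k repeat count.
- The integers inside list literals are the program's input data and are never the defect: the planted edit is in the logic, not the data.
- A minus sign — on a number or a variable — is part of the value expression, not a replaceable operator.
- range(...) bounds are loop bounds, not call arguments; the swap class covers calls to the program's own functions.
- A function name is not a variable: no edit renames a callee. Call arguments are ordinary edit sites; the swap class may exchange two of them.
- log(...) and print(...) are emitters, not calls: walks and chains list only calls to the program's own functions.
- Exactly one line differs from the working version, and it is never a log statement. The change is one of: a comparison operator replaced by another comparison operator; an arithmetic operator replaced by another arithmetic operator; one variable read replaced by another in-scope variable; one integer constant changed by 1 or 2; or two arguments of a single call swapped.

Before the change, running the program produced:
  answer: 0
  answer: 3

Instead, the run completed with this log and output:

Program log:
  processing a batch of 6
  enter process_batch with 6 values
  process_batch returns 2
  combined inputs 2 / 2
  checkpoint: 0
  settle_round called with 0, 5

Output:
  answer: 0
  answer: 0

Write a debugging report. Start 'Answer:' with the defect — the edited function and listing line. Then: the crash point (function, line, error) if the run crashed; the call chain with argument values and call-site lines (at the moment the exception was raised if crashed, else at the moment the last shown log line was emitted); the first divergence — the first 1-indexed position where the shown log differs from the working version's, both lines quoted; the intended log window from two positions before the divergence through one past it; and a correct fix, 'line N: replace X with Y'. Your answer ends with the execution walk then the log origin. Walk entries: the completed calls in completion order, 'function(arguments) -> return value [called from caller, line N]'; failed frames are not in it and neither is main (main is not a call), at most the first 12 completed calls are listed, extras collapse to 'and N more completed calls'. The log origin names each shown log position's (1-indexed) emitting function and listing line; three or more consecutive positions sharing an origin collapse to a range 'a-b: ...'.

Answer: the defect is in resolve_slot at line 4.
Core observation: Log line 5 is where behavior first shows: 'checkpoint: 0' appears instead of 'checkpoint: 3'.
Call chain: main -> settle_round(0, 5) (called at line 33).
First divergence: position 5; shown 'checkpoint: 0' vs intended 'checkpoint: 3'.
Intended log window:
  3: process_batch returns 2
  4: combined inputs 2 / 2
  5: checkpoint: 3
  6: settle_round called with 3, 5
Execution walk:
  process_batch([9, 2, 12, 9, 12, 12]) -> 2  [called from bind_quota, line 16]
  resolve_slot(0, 0) -> 0  [called from resolve_slot, line 4]
  resolve_slot(1, 0) -> 0  [called from resolve_slot, line 4]
  resolve_slot(2, 0) -> 0  [called from bind_quota, line 19]
  bind_quota([9, 2, 12, 9, 12, 12]) -> 0  [called from main, line 31]
  settle_round(0, 5) -> 0  [called from main, line 33]
Log origin:
  1 — main, line 30
  2 — process_batch, line 7
  3 — process_batch, line 12
  4 — bind_quota, line 18
  5 — main, line 32
  6 — settle_round, line 22
A correct fix: line 4: replace `%` with `+`.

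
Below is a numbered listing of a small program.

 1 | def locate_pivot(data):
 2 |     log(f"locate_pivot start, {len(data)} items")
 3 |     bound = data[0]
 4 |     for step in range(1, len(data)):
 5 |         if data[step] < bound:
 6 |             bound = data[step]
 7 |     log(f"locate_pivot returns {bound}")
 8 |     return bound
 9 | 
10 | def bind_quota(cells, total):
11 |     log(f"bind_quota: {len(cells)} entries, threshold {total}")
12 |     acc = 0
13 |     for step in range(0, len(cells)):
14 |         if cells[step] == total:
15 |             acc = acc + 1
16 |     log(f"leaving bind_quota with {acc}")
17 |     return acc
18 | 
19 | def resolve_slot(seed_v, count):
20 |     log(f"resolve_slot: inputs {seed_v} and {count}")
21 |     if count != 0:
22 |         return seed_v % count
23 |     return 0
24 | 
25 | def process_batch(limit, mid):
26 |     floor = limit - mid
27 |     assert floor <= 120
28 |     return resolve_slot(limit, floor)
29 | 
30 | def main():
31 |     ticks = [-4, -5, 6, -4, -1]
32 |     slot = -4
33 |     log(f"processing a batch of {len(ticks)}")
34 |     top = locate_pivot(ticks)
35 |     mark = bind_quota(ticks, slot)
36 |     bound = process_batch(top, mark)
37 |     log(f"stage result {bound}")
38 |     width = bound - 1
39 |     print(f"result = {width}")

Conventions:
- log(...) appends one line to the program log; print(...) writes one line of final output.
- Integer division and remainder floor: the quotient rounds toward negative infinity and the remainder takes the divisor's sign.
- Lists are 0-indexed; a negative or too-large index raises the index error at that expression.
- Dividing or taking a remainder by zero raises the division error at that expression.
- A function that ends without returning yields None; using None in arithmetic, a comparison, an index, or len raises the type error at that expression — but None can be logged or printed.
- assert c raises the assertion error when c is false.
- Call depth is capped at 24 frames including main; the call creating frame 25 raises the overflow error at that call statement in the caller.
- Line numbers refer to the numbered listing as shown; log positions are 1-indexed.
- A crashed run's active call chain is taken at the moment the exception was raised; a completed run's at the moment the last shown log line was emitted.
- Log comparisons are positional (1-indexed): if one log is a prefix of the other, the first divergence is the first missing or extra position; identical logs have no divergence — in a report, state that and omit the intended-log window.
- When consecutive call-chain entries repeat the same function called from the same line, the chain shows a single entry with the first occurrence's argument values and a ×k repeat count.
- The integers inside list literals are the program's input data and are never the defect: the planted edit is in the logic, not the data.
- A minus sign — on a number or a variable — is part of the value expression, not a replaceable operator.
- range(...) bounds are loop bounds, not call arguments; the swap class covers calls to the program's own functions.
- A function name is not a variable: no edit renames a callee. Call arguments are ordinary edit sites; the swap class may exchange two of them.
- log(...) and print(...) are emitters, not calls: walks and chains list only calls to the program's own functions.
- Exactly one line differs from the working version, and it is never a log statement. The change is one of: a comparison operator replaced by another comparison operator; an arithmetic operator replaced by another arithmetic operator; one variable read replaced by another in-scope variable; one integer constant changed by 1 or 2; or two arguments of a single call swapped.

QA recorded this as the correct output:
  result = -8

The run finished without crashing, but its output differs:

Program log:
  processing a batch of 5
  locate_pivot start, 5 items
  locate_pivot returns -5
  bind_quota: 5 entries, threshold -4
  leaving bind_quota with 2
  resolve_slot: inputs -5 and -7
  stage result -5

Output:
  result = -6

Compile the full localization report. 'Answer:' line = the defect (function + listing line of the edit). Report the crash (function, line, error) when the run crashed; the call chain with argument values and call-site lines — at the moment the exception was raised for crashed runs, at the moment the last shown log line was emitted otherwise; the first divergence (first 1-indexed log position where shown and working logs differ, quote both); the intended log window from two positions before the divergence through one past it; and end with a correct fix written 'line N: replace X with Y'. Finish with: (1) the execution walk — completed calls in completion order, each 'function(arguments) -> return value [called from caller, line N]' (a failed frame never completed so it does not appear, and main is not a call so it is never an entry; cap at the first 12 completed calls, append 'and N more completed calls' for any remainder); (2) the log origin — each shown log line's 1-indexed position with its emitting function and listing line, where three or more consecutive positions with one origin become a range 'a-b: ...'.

Answer: the defect is in main at line 38.
Key fact: Every logged value matches the working version; the printed result is what differs.
Call chain: main.
First divergence: none; the two logs match at every position.
Execution walk:
  locate_pivot([-4, -5, 6, -4, -1]) -> -5  [called from main, line 34]
  bind_quota([-4, -5, 6, -4, -1], -4) -> 2  [called from main, line 35]
  resolve_slot(-5, -7) -> -5  [called from process_batch, line 28]
  process_batch(-5, 2) -> -5  [called from main, line 36]
Log origins:
  1: logged in main at line 33
  2: logged in locate_pivot at line 2
  3: logged in locate_pivot at line 7
  4: logged in bind_quota at line 11
  5: logged in bind_quota at line 16
  6: logged in resolve_slot at line 20
  7: logged in main at line 37
A correct fix: line 38: replace `1` with `3`.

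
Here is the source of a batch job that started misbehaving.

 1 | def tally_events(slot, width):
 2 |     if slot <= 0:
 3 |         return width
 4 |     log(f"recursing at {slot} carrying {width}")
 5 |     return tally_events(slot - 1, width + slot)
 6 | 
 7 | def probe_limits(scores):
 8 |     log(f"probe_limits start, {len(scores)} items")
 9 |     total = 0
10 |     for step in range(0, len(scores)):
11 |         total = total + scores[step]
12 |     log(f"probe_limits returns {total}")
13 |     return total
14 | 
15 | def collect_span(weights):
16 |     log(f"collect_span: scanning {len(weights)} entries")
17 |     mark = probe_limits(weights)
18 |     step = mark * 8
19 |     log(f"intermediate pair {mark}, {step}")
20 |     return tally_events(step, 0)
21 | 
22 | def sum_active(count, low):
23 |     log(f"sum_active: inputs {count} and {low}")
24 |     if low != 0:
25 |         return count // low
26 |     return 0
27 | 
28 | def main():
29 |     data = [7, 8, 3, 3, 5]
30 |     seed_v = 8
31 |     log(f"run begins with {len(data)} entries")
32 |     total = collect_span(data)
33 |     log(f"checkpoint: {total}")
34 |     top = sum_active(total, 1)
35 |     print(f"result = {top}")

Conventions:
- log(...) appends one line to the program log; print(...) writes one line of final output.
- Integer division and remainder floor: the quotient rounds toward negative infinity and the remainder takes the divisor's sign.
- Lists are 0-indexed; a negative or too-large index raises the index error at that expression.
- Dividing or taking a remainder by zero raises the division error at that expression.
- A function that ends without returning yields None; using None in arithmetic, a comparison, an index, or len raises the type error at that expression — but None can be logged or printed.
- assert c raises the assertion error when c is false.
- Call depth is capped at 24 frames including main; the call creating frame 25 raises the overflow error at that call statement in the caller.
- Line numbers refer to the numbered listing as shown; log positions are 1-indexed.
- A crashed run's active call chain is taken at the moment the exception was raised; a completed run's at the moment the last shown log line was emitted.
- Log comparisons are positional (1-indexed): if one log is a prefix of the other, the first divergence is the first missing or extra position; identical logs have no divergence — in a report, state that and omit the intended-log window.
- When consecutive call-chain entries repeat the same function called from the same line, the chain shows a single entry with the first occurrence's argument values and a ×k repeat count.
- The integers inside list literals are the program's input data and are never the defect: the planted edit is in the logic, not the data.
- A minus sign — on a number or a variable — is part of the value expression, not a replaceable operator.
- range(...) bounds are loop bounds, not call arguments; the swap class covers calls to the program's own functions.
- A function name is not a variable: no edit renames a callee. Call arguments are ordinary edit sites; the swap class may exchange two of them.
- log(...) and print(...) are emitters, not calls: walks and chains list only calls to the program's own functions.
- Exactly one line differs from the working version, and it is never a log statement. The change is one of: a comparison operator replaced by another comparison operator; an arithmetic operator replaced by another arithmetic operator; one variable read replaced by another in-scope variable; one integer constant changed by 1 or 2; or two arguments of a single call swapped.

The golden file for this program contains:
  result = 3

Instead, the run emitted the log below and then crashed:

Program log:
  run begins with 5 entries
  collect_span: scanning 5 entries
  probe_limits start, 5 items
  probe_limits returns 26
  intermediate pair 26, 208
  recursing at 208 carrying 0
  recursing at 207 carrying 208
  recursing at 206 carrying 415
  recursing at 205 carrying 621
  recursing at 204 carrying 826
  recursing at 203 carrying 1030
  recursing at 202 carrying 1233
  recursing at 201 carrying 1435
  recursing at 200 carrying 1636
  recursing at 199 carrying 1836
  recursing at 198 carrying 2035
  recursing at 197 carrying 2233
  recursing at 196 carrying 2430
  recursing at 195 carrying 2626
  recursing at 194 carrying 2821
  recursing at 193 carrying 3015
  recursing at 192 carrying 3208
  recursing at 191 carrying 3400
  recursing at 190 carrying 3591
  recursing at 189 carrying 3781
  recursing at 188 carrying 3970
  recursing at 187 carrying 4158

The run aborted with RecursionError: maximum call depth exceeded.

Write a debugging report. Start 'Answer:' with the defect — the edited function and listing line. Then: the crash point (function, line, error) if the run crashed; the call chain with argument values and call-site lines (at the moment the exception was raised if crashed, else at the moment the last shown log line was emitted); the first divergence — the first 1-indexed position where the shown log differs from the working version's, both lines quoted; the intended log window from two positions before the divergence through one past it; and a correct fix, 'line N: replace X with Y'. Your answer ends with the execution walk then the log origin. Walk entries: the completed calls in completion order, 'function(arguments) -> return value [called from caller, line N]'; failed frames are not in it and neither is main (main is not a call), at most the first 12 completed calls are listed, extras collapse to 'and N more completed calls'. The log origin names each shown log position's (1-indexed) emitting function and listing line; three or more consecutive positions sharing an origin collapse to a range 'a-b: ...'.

Answer: the defect is in collect_span at line 18.
Key observation: The log first diverges at position 5: the faulty run prints 'intermediate pair 26, 208' where the working version prints 'intermediate pair 26, 2'.
Crash: tally_events, line 5, RecursionError.
Call chain: main -> collect_span([7, 8, 3, 3, 5]) (called at line 32) -> tally_events(208, 0) (called at line 20) -> tally_events(207, 208) (called at line 5) ×21.
First divergence: position 5 — shown 'intermediate pair 26, 208', intended 'intermediate pair 26, 2'.
Intended log window:
  3: probe_limits start, 5 items
  4: probe_limits returns 26
  5: intermediate pair 26, 2
  6: recursing at 2 carrying 0
Execution walk:
  probe_limits([7, 8, 3, 3, 5]) -> 26  [called from collect_span, line 17]
Log origins:
  1 — main, line 31
  2 — collect_span, line 16
  3 — probe_limits, line 8
  4 — probe_limits, line 12
  5 — collect_span, line 19
  6-27 — tally_events, line 4
A correct fix: line 18: replace `*` with `%`.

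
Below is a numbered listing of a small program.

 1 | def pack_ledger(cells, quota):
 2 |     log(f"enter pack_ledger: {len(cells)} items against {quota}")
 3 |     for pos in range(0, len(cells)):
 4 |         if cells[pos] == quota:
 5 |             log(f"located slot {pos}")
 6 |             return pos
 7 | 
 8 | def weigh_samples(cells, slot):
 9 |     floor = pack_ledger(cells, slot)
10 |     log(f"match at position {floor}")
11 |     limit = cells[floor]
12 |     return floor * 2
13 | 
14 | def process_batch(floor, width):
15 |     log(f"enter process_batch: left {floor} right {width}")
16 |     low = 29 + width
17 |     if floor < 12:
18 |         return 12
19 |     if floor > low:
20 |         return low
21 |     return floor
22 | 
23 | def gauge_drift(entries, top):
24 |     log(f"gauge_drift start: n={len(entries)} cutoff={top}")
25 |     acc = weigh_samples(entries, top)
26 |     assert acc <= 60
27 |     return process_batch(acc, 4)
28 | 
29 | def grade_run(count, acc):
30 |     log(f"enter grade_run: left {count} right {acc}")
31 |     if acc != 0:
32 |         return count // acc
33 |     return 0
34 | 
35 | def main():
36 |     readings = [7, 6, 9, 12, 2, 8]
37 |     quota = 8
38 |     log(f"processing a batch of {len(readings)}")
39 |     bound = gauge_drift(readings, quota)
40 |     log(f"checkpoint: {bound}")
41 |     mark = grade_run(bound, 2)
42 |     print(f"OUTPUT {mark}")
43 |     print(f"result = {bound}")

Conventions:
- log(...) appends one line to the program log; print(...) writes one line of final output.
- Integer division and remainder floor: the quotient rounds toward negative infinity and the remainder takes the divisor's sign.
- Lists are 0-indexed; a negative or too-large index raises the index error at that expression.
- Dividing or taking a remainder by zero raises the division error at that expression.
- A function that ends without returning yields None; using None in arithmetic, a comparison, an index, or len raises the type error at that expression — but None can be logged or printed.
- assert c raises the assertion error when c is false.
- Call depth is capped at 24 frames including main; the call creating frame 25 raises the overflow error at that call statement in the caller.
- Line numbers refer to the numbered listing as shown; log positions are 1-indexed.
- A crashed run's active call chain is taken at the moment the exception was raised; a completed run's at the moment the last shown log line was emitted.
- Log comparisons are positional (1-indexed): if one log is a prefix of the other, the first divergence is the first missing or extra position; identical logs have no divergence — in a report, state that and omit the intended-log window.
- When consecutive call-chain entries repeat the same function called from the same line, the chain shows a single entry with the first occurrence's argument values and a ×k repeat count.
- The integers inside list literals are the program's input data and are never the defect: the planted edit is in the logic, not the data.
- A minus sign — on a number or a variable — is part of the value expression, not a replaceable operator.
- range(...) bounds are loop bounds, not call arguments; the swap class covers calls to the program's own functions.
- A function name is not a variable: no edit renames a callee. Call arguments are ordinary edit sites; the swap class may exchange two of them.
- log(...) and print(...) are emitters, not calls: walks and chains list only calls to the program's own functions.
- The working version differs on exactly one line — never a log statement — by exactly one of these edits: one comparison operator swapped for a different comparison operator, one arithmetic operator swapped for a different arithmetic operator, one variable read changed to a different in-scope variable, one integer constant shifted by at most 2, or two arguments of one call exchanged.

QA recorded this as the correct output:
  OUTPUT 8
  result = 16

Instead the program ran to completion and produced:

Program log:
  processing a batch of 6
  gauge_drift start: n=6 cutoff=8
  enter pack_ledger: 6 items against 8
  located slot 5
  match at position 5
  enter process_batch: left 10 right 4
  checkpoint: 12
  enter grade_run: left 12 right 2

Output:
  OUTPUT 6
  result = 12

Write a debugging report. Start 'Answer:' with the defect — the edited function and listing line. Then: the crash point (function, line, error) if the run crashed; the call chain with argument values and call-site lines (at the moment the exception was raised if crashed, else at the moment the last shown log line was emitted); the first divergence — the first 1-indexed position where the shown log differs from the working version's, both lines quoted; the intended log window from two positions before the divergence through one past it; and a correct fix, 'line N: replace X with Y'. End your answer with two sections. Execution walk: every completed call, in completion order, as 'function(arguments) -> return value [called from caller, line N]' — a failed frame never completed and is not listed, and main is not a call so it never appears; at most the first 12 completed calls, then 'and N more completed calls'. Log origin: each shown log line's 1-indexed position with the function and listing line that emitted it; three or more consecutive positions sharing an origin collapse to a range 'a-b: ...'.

Answer: the defect is in weigh_samples at line 12.
Key observation: Position 6 is the first bad log line: 'enter process_batch: left 10 right 4' should read 'enter process_batch: left 16 right 4'.
Call chain: main -> grade_run(12, 2) (called at line 41).
First divergence: position 6 — the shown line 'enter process_batch: left 10 right 4' should read 'enter process_batch: left 16 right 4'.
Intended log window:
  4: located slot 5
  5: match at position 5
  6: enter process_batch: left 16 right 4
  7: checkpoint: 16
Execution walk:
  pack_ledger([7, 6, 9, 12, 2, 8], 8) -> 5  [called from weigh_samples, line 9]
  weigh_samples([7, 6, 9, 12, 2, 8], 8) -> 10  [called from gauge_drift, line 25]
  process_batch(10, 4) -> 12  [called from gauge_drift, line 27]
  gauge_drift([7, 6, 9, 12, 2, 8], 8) -> 12  [called from main, line 39]
  grade_run(12, 2) -> 6  [called from main, line 41]
Log origins:
  1: logged in main at line 38
  2: logged in gauge_drift at line 24
  3: logged in pack_ledger at line 2
  4: logged in pack_ledger at line 5
  5: logged in weigh_samples at line 10
  6: logged in process_batch at line 15
  7: logged in main at line 40
  8: logged in grade_run at line 30
A correct fix: line 12: replace `floor` with `limit`.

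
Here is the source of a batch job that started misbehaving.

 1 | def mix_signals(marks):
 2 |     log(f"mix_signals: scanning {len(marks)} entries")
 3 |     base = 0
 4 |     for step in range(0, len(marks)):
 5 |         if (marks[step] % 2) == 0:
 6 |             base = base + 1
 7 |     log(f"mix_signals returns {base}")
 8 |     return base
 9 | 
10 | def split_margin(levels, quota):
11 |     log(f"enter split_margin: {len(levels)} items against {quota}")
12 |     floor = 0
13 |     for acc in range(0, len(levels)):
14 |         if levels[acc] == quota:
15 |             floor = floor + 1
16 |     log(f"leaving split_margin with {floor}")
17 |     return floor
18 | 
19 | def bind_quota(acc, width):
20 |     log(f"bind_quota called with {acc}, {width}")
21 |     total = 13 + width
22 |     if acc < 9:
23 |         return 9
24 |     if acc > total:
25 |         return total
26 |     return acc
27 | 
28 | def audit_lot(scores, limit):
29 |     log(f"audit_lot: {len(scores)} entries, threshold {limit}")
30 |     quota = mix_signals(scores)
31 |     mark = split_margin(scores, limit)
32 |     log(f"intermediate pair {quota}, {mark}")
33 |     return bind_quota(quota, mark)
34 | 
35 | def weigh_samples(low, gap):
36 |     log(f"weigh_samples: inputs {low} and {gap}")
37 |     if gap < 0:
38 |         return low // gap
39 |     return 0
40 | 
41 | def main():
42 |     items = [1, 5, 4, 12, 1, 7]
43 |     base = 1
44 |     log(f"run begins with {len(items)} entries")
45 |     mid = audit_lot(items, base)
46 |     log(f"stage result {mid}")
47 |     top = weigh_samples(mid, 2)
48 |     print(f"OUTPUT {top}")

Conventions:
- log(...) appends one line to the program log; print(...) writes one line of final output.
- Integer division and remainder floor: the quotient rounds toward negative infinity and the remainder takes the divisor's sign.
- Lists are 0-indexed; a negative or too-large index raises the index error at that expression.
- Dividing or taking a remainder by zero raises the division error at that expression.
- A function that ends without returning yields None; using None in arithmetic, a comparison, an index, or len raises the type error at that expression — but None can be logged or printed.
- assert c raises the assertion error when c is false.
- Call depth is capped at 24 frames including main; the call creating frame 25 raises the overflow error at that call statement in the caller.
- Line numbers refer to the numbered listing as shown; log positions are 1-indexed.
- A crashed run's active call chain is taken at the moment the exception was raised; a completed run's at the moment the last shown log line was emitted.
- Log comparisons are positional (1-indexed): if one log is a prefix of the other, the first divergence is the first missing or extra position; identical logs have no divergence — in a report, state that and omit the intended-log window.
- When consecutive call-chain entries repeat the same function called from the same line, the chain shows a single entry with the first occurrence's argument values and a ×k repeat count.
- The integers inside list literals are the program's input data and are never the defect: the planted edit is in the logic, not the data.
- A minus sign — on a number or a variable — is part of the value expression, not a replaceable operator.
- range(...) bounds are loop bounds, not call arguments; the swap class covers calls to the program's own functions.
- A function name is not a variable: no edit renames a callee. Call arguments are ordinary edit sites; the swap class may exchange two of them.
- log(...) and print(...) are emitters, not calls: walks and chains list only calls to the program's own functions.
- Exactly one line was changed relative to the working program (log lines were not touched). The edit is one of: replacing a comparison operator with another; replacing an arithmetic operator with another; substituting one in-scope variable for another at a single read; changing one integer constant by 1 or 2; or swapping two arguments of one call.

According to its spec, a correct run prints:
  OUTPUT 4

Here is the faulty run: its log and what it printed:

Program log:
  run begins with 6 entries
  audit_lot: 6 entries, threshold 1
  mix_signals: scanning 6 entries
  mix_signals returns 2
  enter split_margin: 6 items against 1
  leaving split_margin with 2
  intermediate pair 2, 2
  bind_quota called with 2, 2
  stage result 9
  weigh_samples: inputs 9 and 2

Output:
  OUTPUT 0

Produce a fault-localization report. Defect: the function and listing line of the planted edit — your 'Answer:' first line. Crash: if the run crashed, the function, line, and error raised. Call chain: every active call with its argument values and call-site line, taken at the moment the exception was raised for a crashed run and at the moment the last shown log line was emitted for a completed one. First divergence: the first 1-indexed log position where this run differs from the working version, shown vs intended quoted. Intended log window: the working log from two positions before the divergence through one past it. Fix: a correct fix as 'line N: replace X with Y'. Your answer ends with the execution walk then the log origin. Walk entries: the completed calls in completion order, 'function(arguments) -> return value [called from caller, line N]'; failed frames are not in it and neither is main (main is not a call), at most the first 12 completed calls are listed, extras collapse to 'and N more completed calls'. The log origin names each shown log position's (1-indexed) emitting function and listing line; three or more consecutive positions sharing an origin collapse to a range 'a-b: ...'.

Answer: the defect is in weigh_samples at line 37.
Core observation: No log line changed; the fault shows up purely in the output.
Call chain: main -> weigh_samples(9, 2) (called at line 47).
First divergence: none (the log streams are identical).
Execution walk:
  mix_signals([1, 5, 4, 12, 1, 7]) -> 2  [called from audit_lot, line 30]
  split_margin([1, 5, 4, 12, 1, 7], 1) -> 2  [called from audit_lot, line 31]
  bind_quota(2, 2) -> 9  [called from audit_lot, line 33]
  audit_lot([1, 5, 4, 12, 1, 7], 1) -> 9  [called from main, line 45]
  weigh_samples(9, 2) -> 0  [called from main, line 47]
Log origins:
  1: from main, line 44
  2: from audit_lot, line 29
  3: from mix_signals, line 2
  4: from mix_signals, line 7
  5: from split_margin, line 11
  6: from split_margin, line 16
  7: from audit_lot, line 32
  8: from bind_quota, line 20
  9: from main, line 46
  10: from weigh_samples, line 36
A correct fix: line 37: replace `<` with `!=`.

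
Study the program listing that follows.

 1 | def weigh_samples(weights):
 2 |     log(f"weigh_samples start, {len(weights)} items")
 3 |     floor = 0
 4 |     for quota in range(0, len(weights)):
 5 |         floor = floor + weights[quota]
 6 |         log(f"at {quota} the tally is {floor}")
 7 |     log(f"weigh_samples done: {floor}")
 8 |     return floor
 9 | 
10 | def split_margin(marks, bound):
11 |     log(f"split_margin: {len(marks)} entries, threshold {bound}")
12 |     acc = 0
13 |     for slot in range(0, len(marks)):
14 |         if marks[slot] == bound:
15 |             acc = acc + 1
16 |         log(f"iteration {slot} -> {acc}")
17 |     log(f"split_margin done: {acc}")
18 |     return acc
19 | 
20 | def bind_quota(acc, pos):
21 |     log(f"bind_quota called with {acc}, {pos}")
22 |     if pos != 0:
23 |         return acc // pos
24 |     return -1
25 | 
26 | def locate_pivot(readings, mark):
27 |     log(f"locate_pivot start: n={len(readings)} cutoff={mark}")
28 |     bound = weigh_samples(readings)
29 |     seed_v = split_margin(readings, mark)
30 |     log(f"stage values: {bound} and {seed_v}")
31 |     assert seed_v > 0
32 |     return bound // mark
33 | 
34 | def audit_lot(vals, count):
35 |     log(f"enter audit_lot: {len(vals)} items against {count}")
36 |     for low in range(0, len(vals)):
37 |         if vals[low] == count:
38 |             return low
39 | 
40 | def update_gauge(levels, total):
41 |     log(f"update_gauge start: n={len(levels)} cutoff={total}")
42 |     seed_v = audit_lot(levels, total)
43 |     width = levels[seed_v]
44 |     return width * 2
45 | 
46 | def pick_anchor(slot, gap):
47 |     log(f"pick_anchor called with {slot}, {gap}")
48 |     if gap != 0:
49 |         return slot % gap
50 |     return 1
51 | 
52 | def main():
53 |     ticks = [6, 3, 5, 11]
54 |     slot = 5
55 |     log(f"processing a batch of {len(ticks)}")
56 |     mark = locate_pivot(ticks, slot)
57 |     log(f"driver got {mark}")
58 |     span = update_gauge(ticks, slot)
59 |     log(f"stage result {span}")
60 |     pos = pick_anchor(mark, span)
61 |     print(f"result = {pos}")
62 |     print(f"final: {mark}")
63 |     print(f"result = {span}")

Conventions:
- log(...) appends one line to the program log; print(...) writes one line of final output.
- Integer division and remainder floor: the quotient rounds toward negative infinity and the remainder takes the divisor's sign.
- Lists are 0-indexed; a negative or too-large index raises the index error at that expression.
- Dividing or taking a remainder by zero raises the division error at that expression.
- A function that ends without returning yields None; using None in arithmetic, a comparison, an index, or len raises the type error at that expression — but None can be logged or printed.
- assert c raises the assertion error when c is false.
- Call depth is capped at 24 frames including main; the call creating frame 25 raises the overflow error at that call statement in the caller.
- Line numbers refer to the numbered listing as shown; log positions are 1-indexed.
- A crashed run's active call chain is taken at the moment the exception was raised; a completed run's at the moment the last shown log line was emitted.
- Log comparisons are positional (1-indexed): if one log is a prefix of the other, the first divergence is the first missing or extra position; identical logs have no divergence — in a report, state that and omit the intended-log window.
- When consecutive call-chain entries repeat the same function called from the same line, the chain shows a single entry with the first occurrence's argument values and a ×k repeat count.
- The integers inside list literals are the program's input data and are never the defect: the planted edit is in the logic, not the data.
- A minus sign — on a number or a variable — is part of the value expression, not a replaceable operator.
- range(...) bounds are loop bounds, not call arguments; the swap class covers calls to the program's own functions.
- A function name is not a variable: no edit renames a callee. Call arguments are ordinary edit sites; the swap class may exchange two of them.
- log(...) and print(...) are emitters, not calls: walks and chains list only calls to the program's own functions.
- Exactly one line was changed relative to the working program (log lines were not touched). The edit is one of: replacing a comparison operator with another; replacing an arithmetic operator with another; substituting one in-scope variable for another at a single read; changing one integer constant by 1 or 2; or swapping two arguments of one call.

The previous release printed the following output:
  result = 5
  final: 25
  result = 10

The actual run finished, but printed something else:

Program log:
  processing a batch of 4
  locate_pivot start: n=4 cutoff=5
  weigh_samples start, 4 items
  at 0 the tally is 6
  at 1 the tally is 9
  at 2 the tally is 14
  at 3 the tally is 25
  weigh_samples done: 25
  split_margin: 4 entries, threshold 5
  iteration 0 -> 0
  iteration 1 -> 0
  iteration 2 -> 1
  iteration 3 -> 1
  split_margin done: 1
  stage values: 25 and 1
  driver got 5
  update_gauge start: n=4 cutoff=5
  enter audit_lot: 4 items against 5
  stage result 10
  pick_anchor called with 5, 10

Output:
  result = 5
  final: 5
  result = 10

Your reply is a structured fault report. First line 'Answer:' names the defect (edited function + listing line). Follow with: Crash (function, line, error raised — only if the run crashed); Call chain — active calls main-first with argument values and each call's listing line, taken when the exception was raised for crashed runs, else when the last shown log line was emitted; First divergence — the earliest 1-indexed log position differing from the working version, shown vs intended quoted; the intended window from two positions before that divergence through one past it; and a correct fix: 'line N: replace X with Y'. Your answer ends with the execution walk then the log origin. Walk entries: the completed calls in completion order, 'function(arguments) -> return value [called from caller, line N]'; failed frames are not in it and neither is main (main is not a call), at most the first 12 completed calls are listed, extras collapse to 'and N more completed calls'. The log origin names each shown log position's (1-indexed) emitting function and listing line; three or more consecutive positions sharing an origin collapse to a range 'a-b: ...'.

Answer: the defect is in locate_pivot at line 32.
Key fact: The log first diverges at position 16: the faulty run prints 'driver got 5' where the working version prints 'driver got 25'.
Call chain: main -> pick_anchor(5, 10) (called at line 60).
First divergence: position 16 — shown 'driver got 5', intended 'driver got 25'.
Intended log window:
  14: split_margin done: 1
  15: stage values: 25 and 1
  16: driver got 25
  17: update_gauge start: n=4 cutoff=5
Execution walk:
  weigh_samples([6, 3, 5, 11]) -> 25  [called from locate_pivot, line 28]
  split_margin([6, 3, 5, 11], 5) -> 1  [called from locate_pivot, line 29]
  locate_pivot([6, 3, 5, 11], 5) -> 5  [called from main, line 56]
  audit_lot([6, 3, 5, 11], 5) -> 2  [called from update_gauge, line 42]
  update_gauge([6, 3, 5, 11], 5) -> 10  [called from main, line 58]
  pick_anchor(5, 10) -> 5  [called from main, line 60]
Log line origins:
  1 — main, line 55
  2 — locate_pivot, line 27
  3 — weigh_samples, line 2
  4-7 — weigh_samples, line 6
  8 — weigh_samples, line 7
  9 — split_margin, line 11
  10-13 — split_margin, line 16
  14 — split_margin, line 17
  15 — locate_pivot, line 30
  16 — main, line 57
  17 — update_gauge, line 41
  18 — audit_lot, line 35
  19 — main, line 59
  20 — pick_anchor, line 47
A correct fix: line 32: replace `mark` with `seed_v`.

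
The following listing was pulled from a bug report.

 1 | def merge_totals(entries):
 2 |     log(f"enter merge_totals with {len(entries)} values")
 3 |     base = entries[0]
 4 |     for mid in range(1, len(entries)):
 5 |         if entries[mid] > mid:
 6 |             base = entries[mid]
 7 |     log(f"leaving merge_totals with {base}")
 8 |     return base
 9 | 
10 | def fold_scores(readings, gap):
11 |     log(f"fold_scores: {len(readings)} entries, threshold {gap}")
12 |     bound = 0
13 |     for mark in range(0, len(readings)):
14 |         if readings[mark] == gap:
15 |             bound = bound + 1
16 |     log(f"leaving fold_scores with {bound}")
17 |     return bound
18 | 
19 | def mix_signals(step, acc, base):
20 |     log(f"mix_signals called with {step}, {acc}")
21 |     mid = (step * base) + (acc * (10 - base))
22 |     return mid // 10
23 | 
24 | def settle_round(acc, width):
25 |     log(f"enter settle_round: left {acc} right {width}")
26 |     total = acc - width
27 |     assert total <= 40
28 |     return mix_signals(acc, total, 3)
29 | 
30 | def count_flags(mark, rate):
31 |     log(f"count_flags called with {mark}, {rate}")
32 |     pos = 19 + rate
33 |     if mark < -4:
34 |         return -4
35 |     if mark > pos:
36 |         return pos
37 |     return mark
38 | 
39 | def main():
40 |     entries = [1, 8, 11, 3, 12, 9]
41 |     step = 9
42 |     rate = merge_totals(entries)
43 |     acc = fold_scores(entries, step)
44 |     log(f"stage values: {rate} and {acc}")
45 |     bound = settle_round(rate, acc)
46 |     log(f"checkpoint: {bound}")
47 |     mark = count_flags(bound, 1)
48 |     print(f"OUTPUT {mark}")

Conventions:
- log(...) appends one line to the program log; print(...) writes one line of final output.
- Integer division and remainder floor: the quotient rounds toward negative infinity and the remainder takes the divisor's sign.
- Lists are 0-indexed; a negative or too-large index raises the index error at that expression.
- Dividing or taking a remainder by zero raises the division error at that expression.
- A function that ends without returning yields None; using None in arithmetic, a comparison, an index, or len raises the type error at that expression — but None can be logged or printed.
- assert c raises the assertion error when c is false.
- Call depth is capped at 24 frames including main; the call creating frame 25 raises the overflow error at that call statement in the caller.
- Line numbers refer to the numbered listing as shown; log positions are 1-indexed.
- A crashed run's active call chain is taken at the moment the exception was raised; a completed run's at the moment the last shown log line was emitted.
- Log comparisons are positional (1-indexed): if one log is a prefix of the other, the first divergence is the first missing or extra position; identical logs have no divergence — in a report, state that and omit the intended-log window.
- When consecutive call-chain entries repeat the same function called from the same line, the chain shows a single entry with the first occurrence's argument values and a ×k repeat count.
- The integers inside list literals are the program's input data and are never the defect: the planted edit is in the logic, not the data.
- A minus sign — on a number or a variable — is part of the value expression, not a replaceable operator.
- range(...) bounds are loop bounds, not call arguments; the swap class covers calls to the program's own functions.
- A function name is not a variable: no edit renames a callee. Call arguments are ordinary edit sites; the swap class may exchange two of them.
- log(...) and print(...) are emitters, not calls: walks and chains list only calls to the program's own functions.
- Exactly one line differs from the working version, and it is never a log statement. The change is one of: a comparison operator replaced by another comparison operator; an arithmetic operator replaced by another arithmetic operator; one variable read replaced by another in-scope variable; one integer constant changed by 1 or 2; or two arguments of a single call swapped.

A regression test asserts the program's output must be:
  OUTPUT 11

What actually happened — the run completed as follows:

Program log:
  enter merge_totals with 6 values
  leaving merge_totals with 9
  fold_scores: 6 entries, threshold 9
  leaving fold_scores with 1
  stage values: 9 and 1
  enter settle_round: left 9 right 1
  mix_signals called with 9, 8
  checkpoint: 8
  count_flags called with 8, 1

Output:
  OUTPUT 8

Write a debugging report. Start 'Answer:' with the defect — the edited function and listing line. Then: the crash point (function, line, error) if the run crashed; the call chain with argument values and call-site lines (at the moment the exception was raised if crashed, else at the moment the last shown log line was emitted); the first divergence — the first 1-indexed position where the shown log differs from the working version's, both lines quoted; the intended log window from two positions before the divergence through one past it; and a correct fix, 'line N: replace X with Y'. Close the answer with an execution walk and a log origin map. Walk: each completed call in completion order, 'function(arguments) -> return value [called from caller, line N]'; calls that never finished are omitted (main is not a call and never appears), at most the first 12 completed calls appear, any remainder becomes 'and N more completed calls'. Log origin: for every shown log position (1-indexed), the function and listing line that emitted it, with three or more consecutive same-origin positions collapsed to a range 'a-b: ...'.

Answer: the defect is in merge_totals at line 5.
Key observation: At log position 2 the runs split — shown 'leaving merge_totals with 9', but the working version logs 'leaving merge_totals with 12'.
Call chain: main -> count_flags(8, 1) (called at line 47).
First divergence: position 2 — the shown line 'leaving merge_totals with 9' should read 'leaving merge_totals with 12'.
Intended log window:
  1: enter merge_totals with 6 values
  2: leaving merge_totals with 12
  3: fold_scores: 6 entries, threshold 9
Execution walk:
  merge_totals([1, 8, 11, 3, 12, 9]) -> 9  [called from main, line 42]
  fold_scores([1, 8, 11, 3, 12, 9], 9) -> 1  [called from main, line 43]
  mix_signals(9, 8, 3) -> 8  [called from settle_round, line 28]
  settle_round(9, 1) -> 8  [called from main, line 45]
  count_flags(8, 1) -> 8  [called from main, line 47]
Origin of each log line:
  1: from merge_totals, line 2
  2: from merge_totals, line 7
  3: from fold_scores, line 11
  4: from fold_scores, line 16
  5: from main, line 44
  6: from settle_round, line 25
  7: from mix_signals, line 20
  8: from main, line 46
  9: from count_flags, line 31
A correct fix: line 5: replace `entries[mid] > mid` with `entries[mid] > base`.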